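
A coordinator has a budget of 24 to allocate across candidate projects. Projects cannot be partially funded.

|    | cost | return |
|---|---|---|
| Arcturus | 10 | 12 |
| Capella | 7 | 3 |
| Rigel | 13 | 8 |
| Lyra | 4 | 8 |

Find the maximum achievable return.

Allowing fractional choices, the relaxed optimum would be about 26.2, but projects are indivisible.
Arcturus + Capella + Lyra: cost 10 + 7 + 4 = 21 ≤ 24, return 12 + 3 + 8 = 23.
Arcturus + Lyra: cost 10 + 4 = 14 ≤ 24, return 12 + 8 = 20.
Arcturus + Rigel: cost 10 + 13 = 23 ≤ 24, return 12 + 8 = 20.
Best is Arcturus, Capella, and Lyra with total return 23.

23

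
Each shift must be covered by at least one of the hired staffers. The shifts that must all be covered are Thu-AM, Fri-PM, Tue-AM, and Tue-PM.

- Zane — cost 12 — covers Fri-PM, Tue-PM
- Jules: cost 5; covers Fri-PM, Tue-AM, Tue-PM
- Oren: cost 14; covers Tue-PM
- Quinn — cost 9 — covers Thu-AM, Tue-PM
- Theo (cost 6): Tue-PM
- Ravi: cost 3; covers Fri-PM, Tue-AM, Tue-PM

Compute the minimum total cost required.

12

This is a weighted set-cover instance.
Choose Quinn and Ravi: together they cover Thu-AM, Fri-PM, Tue-AM, Tue-PM — every shift.
Total cost: 9 + 3 = 12.
No cover costs less than 12.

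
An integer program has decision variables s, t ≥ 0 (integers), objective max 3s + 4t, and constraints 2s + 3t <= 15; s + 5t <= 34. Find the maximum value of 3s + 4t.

22

The continuous relaxation peaks at (7.5, 0) with value 22.50; rounding to a feasible lattice point costs some objective.
(s,t)=(6,1) is feasible, giving 22.
(s,t)=(7,0) is feasible, giving 21.
The best lattice point is (6,1), giving 22.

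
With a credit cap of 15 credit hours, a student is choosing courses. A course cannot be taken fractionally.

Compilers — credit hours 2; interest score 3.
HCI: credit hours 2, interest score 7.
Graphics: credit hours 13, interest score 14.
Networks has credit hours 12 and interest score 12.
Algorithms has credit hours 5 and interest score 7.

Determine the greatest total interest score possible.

21

This is a 0-1 knapsack instance.
Allowing fractional choices, the relaxed optimum would be about 23.5, but courses are indivisible.
HCI + Graphics: credit hours 2 + 13 = 15 ≤ 15, interest score 7 + 14 = 21.
Compilers + HCI + Algorithms: credit hours 2 + 2 + 5 = 9 ≤ 15, interest score 3 + 7 + 7 = 17.
HCI + Networks: credit hours 2 + 12 = 14 ≤ 15, interest score 7 + 12 = 19.
Best is HCI and Graphics with total interest score 21.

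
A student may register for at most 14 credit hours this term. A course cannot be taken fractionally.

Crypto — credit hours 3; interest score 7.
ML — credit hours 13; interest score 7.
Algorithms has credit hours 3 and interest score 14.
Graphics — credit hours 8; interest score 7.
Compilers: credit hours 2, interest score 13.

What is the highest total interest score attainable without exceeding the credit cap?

34

Take Crypto, Algorithms, and Compilers: credit hours 3 + 3 + 2 = 8 ≤ 14, interest score 7 + 14 + 13 = 34.
No feasible combination exceeds this.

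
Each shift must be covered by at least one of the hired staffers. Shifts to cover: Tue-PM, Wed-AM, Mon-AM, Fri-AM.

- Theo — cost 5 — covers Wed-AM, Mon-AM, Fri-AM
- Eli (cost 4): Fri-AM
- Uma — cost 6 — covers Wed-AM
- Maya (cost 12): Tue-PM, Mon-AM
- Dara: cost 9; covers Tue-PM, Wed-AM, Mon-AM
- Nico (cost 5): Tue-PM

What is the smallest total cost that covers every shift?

10

Choose Theo and Nico: together they cover Tue-PM, Wed-AM, Mon-AM, Fri-AM — every shift.
Total cost: 5 + 5 = 10.
No cover costs less than 10.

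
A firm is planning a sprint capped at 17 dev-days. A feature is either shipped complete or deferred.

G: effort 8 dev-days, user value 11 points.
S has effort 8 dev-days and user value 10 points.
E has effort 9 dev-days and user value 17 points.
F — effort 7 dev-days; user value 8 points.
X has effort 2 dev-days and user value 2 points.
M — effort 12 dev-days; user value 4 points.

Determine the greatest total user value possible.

28

Treat it as a binary knapsack problem.
G + E: effort 8 + 9 = 17 ≤ 17, user value 11 + 17 = 28.
E + F: effort 9 + 7 = 16 ≤ 17, user value 17 + 8 = 25.
S + E: effort 8 + 9 = 17 ≤ 17, user value 10 + 17 = 27.
Best is G and E with total user value 28.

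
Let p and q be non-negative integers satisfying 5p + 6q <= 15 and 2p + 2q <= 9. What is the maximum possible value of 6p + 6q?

(p,q)=(3,0): 5·3+6·0=15≤15, 2·3+2·0=6≤9, objective 18.
(p,q)=(2,0): 5·2+6·0=10≤15, 2·2+2·0=4≤9, objective 12.
Maximum is 18 at (p,q)=(3,0).

18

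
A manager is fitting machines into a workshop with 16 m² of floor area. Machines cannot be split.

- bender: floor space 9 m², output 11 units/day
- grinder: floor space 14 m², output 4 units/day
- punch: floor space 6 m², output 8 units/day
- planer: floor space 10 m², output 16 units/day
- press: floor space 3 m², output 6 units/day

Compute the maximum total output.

24

This is a 0-1 knapsack instance.
Allowing fractional choices, the relaxed optimum would be about 26.0, but machines are indivisible.
punch + planer: floor space 6 + 10 = 16 ≤ 16, output 8 + 16 = 24.
planer + press: floor space 10 + 3 = 13 ≤ 16, output 16 + 6 = 22.
Best is punch and planer with total output 24.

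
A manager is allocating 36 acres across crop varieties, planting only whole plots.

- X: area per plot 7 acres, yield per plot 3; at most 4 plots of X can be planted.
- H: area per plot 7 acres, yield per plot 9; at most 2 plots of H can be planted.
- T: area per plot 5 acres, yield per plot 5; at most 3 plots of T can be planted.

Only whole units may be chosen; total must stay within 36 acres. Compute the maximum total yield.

36

1×X, 2×H, and 3×T: area 36 ≤ 36, yield 1·3 + 2·9 + 3·5 = 36.
2×H and 3×T: area 29 ≤ 36, yield 2·9 + 3·5 = 33.
Best is 36.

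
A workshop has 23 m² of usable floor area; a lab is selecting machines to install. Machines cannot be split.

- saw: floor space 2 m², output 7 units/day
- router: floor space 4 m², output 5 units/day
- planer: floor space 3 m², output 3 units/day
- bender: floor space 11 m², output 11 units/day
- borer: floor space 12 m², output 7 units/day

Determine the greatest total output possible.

saw + router + planer + bender: floor space 2 + 4 + 3 + 11 = 20 ≤ 23, output 7 + 5 + 3 + 11 = 26.
saw + router + planer + borer: floor space 2 + 4 + 3 + 12 = 21 ≤ 23, output 7 + 5 + 3 + 7 = 22.
saw + router + bender: floor space 2 + 4 + 11 = 17 ≤ 23, output 7 + 5 + 11 = 23.
Best is saw, router, planer, and bender with total output 26.

26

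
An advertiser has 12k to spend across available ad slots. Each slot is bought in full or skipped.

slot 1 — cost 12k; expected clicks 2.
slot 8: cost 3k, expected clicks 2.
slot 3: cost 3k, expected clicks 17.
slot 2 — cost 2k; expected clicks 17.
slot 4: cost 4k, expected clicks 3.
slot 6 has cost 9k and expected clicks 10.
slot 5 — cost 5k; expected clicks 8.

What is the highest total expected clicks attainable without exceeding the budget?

Allowing fractional choices, the relaxed optimum would be about 44.2, but ad slots are indivisible.
slot 8 + slot 3 + slot 2 + slot 4: cost 3 + 3 + 2 + 4 = 12 ≤ 12, expected clicks 2 + 17 + 17 + 3 = 39.
slot 3 + slot 2 + slot 5: cost 3 + 2 + 5 = 10 ≤ 12, expected clicks 17 + 17 + 8 = 42.
slot 3 + slot 2 + slot 4: cost 3 + 2 + 4 = 9 ≤ 12, expected clicks 17 + 17 + 3 = 37.
Best is slot 3, slot 2, and slot 5 with total expected clicks 42.

42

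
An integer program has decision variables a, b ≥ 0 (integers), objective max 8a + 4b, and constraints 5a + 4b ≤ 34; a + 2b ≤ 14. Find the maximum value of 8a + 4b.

(a,b)=(6,1) is feasible, giving 52.
(a,b)=(6,0) is feasible, giving 48.
(a,b)=(5,2) is feasible, giving 48.
The best lattice point is (6,1), giving 52.

52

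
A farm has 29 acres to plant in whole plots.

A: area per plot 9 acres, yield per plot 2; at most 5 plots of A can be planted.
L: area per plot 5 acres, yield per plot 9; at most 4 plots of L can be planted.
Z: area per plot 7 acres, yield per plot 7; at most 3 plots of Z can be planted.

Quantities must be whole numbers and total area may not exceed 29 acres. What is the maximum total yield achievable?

Take 4×L and 1×Z: area 27 ≤ 29, yield 4·9 + 1·7 = 43.
L has the best ratio (9/5) and is taken to its limit of 4; remaining capacity is filled optimally with the others.

43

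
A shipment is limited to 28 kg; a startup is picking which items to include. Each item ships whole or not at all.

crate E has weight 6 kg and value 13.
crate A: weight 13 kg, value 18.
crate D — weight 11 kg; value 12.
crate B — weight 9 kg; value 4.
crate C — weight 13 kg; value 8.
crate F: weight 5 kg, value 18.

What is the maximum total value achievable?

This is a 0-1 knapsack instance.
Take crate E, crate A, and crate F: weight 6 + 13 + 5 = 24 ≤ 28, value 13 + 18 + 18 = 49.
No other feasible combination does better.

49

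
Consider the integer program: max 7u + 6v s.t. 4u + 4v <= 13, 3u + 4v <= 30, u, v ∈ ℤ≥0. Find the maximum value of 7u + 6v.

The continuous relaxation peaks at (3.25, 0) with value 22.75; rounding to a feasible lattice point costs some objective.
(u,v)=(3,0): 4·3+4·0=12≤13, 3·3+4·0=9≤30, objective 21.
(u,v)=(2,1): 4·2+4·1=12≤13, 3·2+4·1=10≤30, objective 20.
(u,v)=(2,0): 4·2+4·0=8≤13, 3·2+4·0=6≤30, objective 14.
No feasible integer point exceeds 21.

21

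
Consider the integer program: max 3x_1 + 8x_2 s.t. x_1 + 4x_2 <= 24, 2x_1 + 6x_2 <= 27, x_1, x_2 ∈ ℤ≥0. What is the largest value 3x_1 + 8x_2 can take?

39

The continuous relaxation peaks at (13.5, 0) with value 40.50; rounding to a feasible lattice point costs some objective.
(x_1,x_2)=(13,0): 1·13+4·0=13≤24, 2·13+6·0=26≤27, objective 39.
(x_1,x_2)=(12,0): 1·12+4·0=12≤24, 2·12+6·0=24≤27, objective 36.
The best lattice point is (13,0), giving 39.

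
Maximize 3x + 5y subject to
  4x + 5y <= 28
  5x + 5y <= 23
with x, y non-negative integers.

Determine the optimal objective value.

(x,y)=(0,4) is feasible, giving 20.
(x,y)=(1,3) is feasible, giving 18.
(x,y)=(0,3) is feasible, giving 15.
The best lattice point is (0,4), giving 20.

20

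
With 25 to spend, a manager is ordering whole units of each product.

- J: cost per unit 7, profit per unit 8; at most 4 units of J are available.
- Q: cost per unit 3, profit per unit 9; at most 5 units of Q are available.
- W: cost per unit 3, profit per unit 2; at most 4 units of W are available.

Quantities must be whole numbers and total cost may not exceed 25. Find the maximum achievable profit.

Q has the best ratio (9/3); taking only Q gives at most 5×9 = 45 (stopped by the supply cap of 5).
Mixing does better — 1×J, 5×Q, and 1×W: cost 25 ≤ 25, profit 1·8 + 5·9 + 1·2 = 55.

55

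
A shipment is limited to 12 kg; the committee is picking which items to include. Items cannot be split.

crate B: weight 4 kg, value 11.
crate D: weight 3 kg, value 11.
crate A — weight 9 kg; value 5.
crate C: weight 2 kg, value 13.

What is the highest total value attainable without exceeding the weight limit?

35

This is a 0-1 knapsack instance.
Allowing fractional choices, the relaxed optimum would be about 36.7, but items are indivisible.
crate B + crate C: weight 4 + 2 = 6 ≤ 12, value 11 + 13 = 24.
crate D + crate C: weight 3 + 2 = 5 ≤ 12, value 11 + 13 = 24.
crate B + crate D + crate C: weight 4 + 3 + 2 = 9 ≤ 12, value 11 + 11 + 13 = 35.
Best is crate B, crate D, and crate C with total value 35.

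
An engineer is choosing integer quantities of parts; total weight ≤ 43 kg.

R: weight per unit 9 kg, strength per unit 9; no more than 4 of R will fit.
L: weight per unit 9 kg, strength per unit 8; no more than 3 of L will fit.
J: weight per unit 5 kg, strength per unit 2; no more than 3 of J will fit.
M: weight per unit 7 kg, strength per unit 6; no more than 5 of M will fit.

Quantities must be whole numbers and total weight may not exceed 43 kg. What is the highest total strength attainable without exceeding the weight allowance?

4×R and 1×M: weight 43 ≤ 43, strength 4·9 + 1·6 = 42.
3×R, 1×L, and 1×M: weight 43 ≤ 43, strength 3·9 + 1·8 + 1·6 = 41.
Best is 42.

42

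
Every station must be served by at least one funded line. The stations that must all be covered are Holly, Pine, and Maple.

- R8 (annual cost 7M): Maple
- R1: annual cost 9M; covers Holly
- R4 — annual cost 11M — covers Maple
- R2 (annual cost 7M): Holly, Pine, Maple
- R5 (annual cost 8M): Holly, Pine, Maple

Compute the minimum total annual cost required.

7

R2 alone covers Holly, Pine, Maple — every station.
Total annual cost: 7.
No cover costs less than 7.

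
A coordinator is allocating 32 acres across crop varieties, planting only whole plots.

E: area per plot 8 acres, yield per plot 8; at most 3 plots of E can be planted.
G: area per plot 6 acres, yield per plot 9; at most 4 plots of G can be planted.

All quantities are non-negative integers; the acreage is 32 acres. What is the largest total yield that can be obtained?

44

Take 1×E and 4×G: area 32 ≤ 32, yield 1·8 + 4·9 = 44.
G has the best ratio (9/6) and is taken to its limit of 4; remaining capacity is filled optimally with the others.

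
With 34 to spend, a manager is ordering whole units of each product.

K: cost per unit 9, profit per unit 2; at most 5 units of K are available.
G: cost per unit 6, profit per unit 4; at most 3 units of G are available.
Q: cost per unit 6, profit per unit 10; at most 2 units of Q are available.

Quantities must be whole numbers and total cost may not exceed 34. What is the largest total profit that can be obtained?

32

This is a bounded integer knapsack.
Q has the best ratio (10/6); taking only Q gives at most 2×10 = 20 (stopped by the supply cap of 2).
Mixing does better — 3×G and 2×Q: cost 30 ≤ 34, profit 3·4 + 2·10 = 32.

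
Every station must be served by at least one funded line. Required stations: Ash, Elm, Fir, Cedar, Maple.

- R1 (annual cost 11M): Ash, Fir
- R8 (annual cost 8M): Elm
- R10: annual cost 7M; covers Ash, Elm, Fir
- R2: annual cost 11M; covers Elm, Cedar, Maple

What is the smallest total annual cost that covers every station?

Choose R10 and R2: together they cover Ash, Elm, Fir, Cedar, Maple — every station.
Total annual cost: 7 + 11 = 18.
No cover costs less than 18.

18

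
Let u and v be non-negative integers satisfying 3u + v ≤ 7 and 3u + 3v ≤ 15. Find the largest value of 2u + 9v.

45

(u,v)=(0,5): 3·0+1·5=5≤7, 3·0+3·5=15≤15, objective 45.
(u,v)=(1,4): 3·1+1·4=7≤7, 3·1+3·4=15≤15, objective 38.
The best lattice point is (0,5), giving 45.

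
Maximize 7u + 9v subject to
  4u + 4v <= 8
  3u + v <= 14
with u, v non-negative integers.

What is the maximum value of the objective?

(u,v)=(0,2): 4·0+4·2=8≤8, 3·0+1·2=2≤14, objective 18.
(u,v)=(1,1): 4·1+4·1=8≤8, 3·1+1·1=4≤14, objective 16.
(u,v)=(0,1): 4·0+4·1=4≤8, 3·0+1·1=1≤14, objective 9.
Maximum is 18 at (u,v)=(0,2).

18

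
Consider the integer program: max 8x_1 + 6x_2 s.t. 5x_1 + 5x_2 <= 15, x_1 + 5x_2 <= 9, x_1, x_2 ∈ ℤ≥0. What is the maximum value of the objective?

24

(x_1,x_2)=(3,0): 5·3+5·0=15≤15, 1·3+5·0=3≤9, objective 24.
(x_1,x_2)=(2,1): 5·2+5·1=15≤15, 1·2+5·1=7≤9, objective 22.
(x_1,x_2)=(2,0): 5·2+5·0=10≤15, 1·2+5·0=2≤9, objective 16.
No feasible integer point exceeds 24.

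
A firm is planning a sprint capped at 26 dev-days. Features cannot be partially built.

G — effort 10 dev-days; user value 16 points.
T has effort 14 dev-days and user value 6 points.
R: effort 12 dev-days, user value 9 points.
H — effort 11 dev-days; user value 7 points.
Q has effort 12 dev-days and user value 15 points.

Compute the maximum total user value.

Treat it as a binary knapsack problem.
G + R: effort 10 + 12 = 22 ≤ 26, user value 16 + 9 = 25.
R + Q: effort 12 + 12 = 24 ≤ 26, user value 9 + 15 = 24.
G + Q: effort 10 + 12 = 22 ≤ 26, user value 16 + 15 = 31.
Best is G and Q with total user value 31.

31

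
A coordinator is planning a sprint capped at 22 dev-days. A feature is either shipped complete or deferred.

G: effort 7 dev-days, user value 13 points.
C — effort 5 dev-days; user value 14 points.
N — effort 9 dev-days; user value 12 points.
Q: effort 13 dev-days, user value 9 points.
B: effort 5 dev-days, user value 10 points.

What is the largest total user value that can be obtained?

Allowing fractional choices, the relaxed optimum would be about 43.7, but features are indivisible.
C + N + B: effort 5 + 9 + 5 = 19 ≤ 22, user value 14 + 12 + 10 = 36.
G + C + N: effort 7 + 5 + 9 = 21 ≤ 22, user value 13 + 14 + 12 = 39.
G + C + B: effort 7 + 5 + 5 = 17 ≤ 22, user value 13 + 14 + 10 = 37.
Best is G, C, and N with total user value 39.

39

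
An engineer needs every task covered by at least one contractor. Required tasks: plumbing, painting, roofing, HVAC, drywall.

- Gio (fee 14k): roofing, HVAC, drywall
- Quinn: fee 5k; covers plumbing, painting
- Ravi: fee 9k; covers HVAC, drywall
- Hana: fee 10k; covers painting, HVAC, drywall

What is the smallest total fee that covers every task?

19

This is a weighted set-cover instance.
The greedy cost-per-new-task heuristic would pick Quinn, Ravi, and Gio for 28, but a cheaper cover exists.
Choose Gio and Quinn: together they cover plumbing, painting, roofing, HVAC, drywall — every task.
Total fee: 14 + 5 = 19.
No cover costs less than 19.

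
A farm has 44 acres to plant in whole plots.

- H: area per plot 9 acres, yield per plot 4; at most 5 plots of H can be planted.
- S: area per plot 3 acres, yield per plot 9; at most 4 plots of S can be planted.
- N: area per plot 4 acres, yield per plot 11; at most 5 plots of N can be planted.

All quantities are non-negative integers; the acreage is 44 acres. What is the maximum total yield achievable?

This is a bounded integer knapsack.
S has the best ratio (9/3); taking only S gives at most 4×9 = 36 (stopped by the supply cap of 4).
Mixing does better — 1×H, 4×S, and 5×N: area 41 ≤ 44, yield 1·4 + 4·9 + 5·11 = 95.

95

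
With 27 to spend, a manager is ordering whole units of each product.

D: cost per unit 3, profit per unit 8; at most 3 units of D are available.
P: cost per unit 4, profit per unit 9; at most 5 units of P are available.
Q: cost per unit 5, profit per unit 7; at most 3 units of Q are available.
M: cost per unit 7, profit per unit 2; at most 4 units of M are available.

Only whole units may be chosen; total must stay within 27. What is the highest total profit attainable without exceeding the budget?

61

This is a bounded integer knapsack.
Take 2×D and 5×P: cost 26 ≤ 27, profit 2·8 + 5·9 = 61.
No other integer combination yields more.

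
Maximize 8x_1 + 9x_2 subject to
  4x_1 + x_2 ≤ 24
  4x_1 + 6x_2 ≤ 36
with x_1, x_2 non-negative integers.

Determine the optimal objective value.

60

The continuous relaxation peaks at (5.4, 2.4) with value 64.80; rounding to a feasible lattice point costs some objective.
(x_1,x_2)=(3,4) is feasible, giving 60.
(x_1,x_2)=(4,3) is feasible, giving 59.
(x_1,x_2)=(5,2) is feasible, giving 58.
The best lattice point is (3,4), giving 60.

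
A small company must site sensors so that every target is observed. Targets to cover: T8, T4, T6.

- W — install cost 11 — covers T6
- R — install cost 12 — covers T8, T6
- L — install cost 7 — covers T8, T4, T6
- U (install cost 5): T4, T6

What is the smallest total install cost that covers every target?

This is an integer covering problem.
L alone covers T8, T4, T6 — every target.
Total install cost: 7.
No cover costs less than 7.

7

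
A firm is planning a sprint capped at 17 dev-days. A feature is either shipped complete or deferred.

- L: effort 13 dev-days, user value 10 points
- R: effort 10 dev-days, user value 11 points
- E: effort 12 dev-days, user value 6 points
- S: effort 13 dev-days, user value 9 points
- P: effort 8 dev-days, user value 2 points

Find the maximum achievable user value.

S: effort 13 ≤ 17, user value 9.
L: effort 13 ≤ 17, user value 10.
R: effort 10 ≤ 17, user value 11.
Best is R with total user value 11.

11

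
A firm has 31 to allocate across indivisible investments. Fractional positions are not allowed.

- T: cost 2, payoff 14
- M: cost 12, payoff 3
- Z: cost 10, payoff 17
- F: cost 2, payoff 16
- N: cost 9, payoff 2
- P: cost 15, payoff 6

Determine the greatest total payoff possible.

53

This is a 0-1 knapsack instance.
Take T, Z, F, and P: cost 2 + 10 + 2 + 15 = 29 ≤ 31, payoff 14 + 17 + 16 + 6 = 53.
No other feasible combination does better.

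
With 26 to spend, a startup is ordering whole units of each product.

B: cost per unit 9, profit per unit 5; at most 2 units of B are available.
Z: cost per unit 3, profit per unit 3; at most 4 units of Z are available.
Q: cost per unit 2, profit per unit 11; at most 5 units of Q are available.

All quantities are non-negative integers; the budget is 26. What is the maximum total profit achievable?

1×B, 2×Z, and 5×Q: cost 25 ≤ 26, profit 1·5 + 2·3 + 5·11 = 66.
4×Z and 5×Q: cost 22 ≤ 26, profit 4·3 + 5·11 = 67.
Best is 67.

67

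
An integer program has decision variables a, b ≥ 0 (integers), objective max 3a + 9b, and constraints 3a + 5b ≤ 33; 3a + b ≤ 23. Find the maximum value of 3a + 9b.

The continuous relaxation peaks at (0, 6.6) with value 59.40; rounding to a feasible lattice point costs some objective.
(a,b)=(1,6) is feasible, giving 57.
(a,b)=(0,6) is feasible, giving 54.
No feasible integer point exceeds 57.

57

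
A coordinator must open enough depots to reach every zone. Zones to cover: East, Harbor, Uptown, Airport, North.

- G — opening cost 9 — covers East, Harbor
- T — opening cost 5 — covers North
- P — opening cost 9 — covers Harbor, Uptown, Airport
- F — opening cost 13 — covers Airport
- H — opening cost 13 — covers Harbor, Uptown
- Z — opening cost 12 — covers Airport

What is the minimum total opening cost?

This is an integer covering problem.
Choose G, T, and P: together they cover East, Harbor, Uptown, Airport, North — every zone.
Total opening cost: 9 + 5 + 9 = 23.
No cover costs less than 23.

23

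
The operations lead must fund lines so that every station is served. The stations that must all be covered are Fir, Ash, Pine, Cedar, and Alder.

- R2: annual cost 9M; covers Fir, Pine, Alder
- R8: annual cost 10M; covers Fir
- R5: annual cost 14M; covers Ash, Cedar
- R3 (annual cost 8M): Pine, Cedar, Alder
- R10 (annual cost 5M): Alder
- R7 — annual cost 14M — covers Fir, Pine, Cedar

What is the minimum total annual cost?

23

Choose R2 and R5: together they cover Fir, Ash, Pine, Cedar, Alder — every station.
Total annual cost: 9 + 14 = 23.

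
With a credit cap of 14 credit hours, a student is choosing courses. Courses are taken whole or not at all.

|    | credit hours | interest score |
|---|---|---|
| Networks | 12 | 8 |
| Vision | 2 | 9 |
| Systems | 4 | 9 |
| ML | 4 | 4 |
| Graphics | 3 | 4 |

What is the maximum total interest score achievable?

This is a 0-1 knapsack instance.
Allowing fractional choices, the relaxed optimum would be about 26.7, but courses are indivisible.
Vision + Systems + Graphics: credit hours 2 + 4 + 3 = 9 ≤ 14, interest score 9 + 9 + 4 = 22.
Vision + Systems + ML + Graphics: credit hours 2 + 4 + 4 + 3 = 13 ≤ 14, interest score 9 + 9 + 4 + 4 = 26.
Best is Vision, Systems, ML, and Graphics with total interest score 26.

26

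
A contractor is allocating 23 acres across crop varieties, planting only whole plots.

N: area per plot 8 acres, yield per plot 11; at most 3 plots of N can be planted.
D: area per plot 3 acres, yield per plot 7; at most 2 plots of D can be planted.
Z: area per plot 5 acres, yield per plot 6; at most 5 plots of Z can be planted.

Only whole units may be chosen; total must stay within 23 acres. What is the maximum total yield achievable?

D has the best ratio (7/3); taking only D gives at most 2×7 = 14 (stopped by the supply cap of 2).
Mixing does better — 2×N and 2×D: area 22 ≤ 23, yield 2·11 + 2·7 = 36.

36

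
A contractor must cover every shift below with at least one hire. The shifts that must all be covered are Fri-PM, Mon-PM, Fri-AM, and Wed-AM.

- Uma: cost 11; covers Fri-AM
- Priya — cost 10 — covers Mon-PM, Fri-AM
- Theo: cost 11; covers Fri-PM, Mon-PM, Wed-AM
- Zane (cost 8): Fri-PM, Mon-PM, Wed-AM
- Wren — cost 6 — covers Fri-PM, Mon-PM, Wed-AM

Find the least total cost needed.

Choose Priya and Wren: together they cover Fri-PM, Mon-PM, Fri-AM, Wed-AM — every shift.
Total cost: 10 + 6 = 16.

16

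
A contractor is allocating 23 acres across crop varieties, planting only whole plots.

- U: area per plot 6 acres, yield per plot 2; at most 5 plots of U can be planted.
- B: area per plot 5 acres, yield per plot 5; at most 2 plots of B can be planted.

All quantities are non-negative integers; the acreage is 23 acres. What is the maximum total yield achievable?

1×U and 2×B: area 16 ≤ 23, yield 1·2 + 2·5 = 12.
2×U and 2×B: area 22 ≤ 23, yield 2·2 + 2·5 = 14.
Best is 14.

14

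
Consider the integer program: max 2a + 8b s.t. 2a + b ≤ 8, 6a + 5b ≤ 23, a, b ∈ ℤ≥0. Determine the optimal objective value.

(a,b)=(0,4) is feasible, giving 32.
(a,b)=(1,3) is feasible, giving 26.
(a,b)=(0,3) is feasible, giving 24.
The best lattice point is (0,4), giving 32.

32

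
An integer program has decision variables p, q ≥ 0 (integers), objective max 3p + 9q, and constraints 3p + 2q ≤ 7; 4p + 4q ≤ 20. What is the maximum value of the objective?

27

(p,q)=(0,3) is feasible, giving 27.
(p,q)=(1,2) is feasible, giving 21.
Maximum is 27 at (p,q)=(0,3).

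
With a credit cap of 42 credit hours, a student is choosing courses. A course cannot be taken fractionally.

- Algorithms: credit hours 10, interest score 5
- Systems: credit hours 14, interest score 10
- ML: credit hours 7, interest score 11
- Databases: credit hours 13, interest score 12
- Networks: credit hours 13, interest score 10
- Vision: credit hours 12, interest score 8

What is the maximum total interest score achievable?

36

Allowing fractional choices, the relaxed optimum would be about 39.4, but courses are indivisible.
Algorithms + ML + Databases + Vision: credit hours 10 + 7 + 13 + 12 = 42 ≤ 42, interest score 5 + 11 + 12 + 8 = 36.
ML + Databases + Networks: credit hours 7 + 13 + 13 = 33 ≤ 42, interest score 11 + 12 + 10 = 33.
Algorithms + ML + Networks + Vision: credit hours 10 + 7 + 13 + 12 = 42 ≤ 42, interest score 5 + 11 + 10 + 8 = 34.
Best is Algorithms, ML, Databases, and Vision with total interest score 36.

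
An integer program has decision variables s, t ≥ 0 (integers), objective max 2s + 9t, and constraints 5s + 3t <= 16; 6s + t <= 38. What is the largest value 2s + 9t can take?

45

Relaxing integrality, the LP optimum is 48.00 at (s,t) = (0, 5.33), which is not an integer point.
(s,t)=(0,5): 5·0+3·5=15≤16, 6·0+1·5=5≤38, objective 45.
(s,t)=(0,4): 5·0+3·4=12≤16, 6·0+1·4=4≤38, objective 36.
No feasible integer point exceeds 45.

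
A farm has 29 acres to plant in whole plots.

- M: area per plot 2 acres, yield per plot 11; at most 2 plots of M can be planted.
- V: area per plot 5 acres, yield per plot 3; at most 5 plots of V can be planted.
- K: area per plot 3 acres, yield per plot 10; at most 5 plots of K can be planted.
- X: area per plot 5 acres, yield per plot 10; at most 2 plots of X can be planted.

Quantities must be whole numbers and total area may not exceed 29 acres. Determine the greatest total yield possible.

Take 2×M, 5×K, and 2×X: area 29 ≤ 29, yield 2·11 + 5·10 + 2·10 = 92.
M has the best ratio (11/2) and is taken to its limit of 2; remaining capacity is filled optimally with the others.

92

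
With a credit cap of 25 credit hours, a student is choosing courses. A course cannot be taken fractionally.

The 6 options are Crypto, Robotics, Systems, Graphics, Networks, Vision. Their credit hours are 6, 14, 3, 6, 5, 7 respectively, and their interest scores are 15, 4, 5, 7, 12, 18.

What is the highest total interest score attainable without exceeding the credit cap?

Allowing fractional choices, the relaxed optimum would be about 54.7, but courses are indivisible.
Crypto + Graphics + Networks + Vision: credit hours 6 + 6 + 5 + 7 = 24 ≤ 25, interest score 15 + 7 + 12 + 18 = 52.
Crypto + Networks + Vision: credit hours 6 + 5 + 7 = 18 ≤ 25, interest score 15 + 12 + 18 = 45.
Crypto + Systems + Networks + Vision: credit hours 6 + 3 + 5 + 7 = 21 ≤ 25, interest score 15 + 5 + 12 + 18 = 50.
Best is Crypto, Graphics, Networks, and Vision with total interest score 52.

52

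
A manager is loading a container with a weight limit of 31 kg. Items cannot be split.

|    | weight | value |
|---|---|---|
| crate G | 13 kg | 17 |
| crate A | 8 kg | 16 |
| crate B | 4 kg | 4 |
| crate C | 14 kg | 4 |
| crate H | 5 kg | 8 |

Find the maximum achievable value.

crate G + crate A + crate H: weight 13 + 8 + 5 = 26 ≤ 31, value 17 + 16 + 8 = 41.
crate G + crate A + crate B + crate H: weight 13 + 8 + 4 + 5 = 30 ≤ 31, value 17 + 16 + 4 + 8 = 45.
crate G + crate A + crate B: weight 13 + 8 + 4 = 25 ≤ 31, value 17 + 16 + 4 = 37.
Best is crate G, crate A, crate B, and crate H with total value 45.

45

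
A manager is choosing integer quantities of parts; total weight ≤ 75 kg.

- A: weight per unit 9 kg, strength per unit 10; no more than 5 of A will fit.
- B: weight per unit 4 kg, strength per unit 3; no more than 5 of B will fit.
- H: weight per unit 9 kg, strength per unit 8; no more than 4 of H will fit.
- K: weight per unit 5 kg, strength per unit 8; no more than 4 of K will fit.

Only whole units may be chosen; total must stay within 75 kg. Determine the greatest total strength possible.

90

This is a bounded integer knapsack.
5×A, 1×H, and 4×K: weight 74 ≤ 75, strength 5·10 + 1·8 + 4·8 = 90.
4×A, 2×H, and 4×K: weight 74 ≤ 75, strength 4·10 + 2·8 + 4·8 = 88.
Best is 90.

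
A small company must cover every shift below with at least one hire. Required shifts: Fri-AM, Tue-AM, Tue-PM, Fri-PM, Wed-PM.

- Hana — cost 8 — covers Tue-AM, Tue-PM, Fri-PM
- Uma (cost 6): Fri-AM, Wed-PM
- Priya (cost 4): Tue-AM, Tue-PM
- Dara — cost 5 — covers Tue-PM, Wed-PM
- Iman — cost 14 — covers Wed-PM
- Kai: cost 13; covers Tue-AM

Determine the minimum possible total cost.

14

The greedy cost-per-new-shift heuristic would pick Priya, Uma, and Hana for 18, but a cheaper cover exists.
Choose Hana and Uma: together they cover Fri-AM, Tue-AM, Tue-PM, Fri-PM, Wed-PM — every shift.
Total cost: 8 + 6 = 14.
No cover costs less than 14.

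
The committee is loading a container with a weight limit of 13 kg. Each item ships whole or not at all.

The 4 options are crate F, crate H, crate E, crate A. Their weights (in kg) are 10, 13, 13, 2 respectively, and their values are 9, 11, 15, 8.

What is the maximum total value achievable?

Treat it as a binary knapsack problem.
Allowing fractional choices, the relaxed optimum would be about 20.7, but items are indivisible.
crate E: weight 13 ≤ 13, value 15.
crate F + crate A: weight 10 + 2 = 12 ≤ 13, value 9 + 8 = 17.
crate H: weight 13 ≤ 13, value 11.
Best is crate F and crate A with total value 17.

17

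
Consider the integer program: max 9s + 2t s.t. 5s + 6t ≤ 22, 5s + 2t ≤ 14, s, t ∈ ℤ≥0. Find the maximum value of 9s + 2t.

(s,t)=(2,2): 5·2+6·2=22≤22, 5·2+2·2=14≤14, objective 22.
(s,t)=(2,1): 5·2+6·1=16≤22, 5·2+2·1=12≤14, objective 20.
(s,t)=(2,0): 5·2+6·0=10≤22, 5·2+2·0=10≤14, objective 18.
(s,t)=(1,2): 5·1+6·2=17≤22, 5·1+2·2=9≤14, objective 13.
Maximum is 22 at (s,t)=(2,2).

22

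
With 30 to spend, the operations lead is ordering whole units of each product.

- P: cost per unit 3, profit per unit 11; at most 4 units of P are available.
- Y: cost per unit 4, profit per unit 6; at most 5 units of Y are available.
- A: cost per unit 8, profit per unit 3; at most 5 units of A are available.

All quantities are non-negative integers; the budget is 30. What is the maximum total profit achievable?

68

Take 4×P and 4×Y: cost 28 ≤ 30, profit 4·11 + 4·6 = 68.
P has the best ratio (11/3) and is taken to its limit of 4; remaining capacity is filled optimally with the others.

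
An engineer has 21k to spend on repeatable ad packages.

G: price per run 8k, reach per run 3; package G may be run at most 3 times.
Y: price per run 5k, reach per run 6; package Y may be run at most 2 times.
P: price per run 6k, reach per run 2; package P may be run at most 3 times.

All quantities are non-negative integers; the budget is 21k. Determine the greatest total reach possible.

15

2×Y and 1×P: price 16 ≤ 21, reach 2·6 + 1·2 = 14.
1×G and 2×Y: price 18 ≤ 21, reach 1·3 + 2·6 = 15.
Best is 15.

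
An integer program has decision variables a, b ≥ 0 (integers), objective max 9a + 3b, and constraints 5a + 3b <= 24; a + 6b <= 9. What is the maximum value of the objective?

(a,b)=(4,0): 5·4+3·0=20≤24, 1·4+6·0=4≤9, objective 36.
(a,b)=(3,1): 5·3+3·1=18≤24, 1·3+6·1=9≤9, objective 30.
(a,b)=(3,0): 5·3+3·0=15≤24, 1·3+6·0=3≤9, objective 27.
No feasible integer point exceeds 36.

36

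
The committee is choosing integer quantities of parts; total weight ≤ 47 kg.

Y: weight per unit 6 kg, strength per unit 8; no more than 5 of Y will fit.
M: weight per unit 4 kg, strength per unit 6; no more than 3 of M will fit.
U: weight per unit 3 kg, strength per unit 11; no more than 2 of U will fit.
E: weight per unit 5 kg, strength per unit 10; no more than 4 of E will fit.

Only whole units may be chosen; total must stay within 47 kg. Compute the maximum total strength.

Take 2×Y, 2×M, 2×U, and 4×E: weight 46 ≤ 47, strength 2·8 + 2·6 + 2·11 + 4·10 = 90.
U has the best ratio (11/3) and is taken to its limit of 2; remaining capacity is filled optimally with the others.

90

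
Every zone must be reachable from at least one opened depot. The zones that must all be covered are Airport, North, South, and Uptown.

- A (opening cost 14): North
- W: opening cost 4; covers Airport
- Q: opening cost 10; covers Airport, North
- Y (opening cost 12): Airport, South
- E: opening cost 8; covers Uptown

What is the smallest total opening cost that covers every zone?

Choose Q, Y, and E: together they cover Airport, North, South, Uptown — every zone.
Total opening cost: 10 + 12 + 8 = 30.

30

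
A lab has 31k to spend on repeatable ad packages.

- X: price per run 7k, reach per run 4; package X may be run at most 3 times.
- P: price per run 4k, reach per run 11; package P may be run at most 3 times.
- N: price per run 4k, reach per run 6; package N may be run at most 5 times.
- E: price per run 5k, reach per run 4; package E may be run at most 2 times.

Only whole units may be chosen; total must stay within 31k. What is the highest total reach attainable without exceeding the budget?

57

This is a bounded integer knapsack.
3×P, 3×N, and 1×E: price 29 ≤ 31, reach 3·11 + 3·6 + 1·4 = 55.
3×P and 4×N: price 28 ≤ 31, reach 3·11 + 4·6 = 57.
Best is 57.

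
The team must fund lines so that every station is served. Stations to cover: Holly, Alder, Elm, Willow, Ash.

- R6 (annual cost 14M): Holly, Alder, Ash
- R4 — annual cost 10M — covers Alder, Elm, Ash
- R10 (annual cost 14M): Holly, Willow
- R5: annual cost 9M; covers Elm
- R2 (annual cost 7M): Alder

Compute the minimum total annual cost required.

24

Choose R4 and R10: together they cover Holly, Alder, Elm, Willow, Ash — every station.
Total annual cost: 10 + 14 = 24.
No cover costs less than 24.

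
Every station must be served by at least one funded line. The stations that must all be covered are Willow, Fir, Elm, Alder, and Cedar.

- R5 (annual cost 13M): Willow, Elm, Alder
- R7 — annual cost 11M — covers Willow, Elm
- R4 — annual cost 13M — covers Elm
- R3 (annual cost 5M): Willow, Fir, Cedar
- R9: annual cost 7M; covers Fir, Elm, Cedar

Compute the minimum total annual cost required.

This is a weighted set-cover instance.
Choose R5 and R3: together they cover Willow, Fir, Elm, Alder, Cedar — every station.
Total annual cost: 13 + 5 = 18.
No cover costs less than 18.

18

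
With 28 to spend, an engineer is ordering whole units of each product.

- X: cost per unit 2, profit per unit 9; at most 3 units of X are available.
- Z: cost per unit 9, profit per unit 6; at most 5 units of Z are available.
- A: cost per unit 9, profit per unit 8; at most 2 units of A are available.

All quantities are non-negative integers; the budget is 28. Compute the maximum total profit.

X has the best ratio (9/2); taking only X gives at most 3×9 = 27 (stopped by the supply cap of 3).
Mixing does better — 3×X and 2×A: cost 24 ≤ 28, profit 3·9 + 2·8 = 43.

43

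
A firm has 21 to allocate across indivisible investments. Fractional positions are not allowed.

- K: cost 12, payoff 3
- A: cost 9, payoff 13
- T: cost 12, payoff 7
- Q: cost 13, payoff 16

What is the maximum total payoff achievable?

20

A + T: cost 9 + 12 = 21 ≤ 21, payoff 13 + 7 = 20.
Q: cost 13 ≤ 21, payoff 16.
Best is A and T with total payoff 20.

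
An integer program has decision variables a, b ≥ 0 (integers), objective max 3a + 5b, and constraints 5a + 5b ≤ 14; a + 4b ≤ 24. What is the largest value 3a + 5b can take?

10

(a,b)=(0,2): 5·0+5·2=10≤14, 1·0+4·2=8≤24, objective 10.
(a,b)=(1,1): 5·1+5·1=10≤14, 1·1+4·1=5≤24, objective 8.
(a,b)=(0,1): 5·0+5·1=5≤14, 1·0+4·1=4≤24, objective 5.
No feasible integer point exceeds 10.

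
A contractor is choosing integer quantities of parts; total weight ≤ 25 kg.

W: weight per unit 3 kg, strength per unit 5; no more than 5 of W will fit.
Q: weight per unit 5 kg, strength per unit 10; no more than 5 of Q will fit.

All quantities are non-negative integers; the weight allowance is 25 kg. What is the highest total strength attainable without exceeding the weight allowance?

50

1×W and 4×Q: weight 23 ≤ 25, strength 1·5 + 4·10 = 45.
5×Q: weight 25 ≤ 25, strength 5·10 = 50.
Best is 50.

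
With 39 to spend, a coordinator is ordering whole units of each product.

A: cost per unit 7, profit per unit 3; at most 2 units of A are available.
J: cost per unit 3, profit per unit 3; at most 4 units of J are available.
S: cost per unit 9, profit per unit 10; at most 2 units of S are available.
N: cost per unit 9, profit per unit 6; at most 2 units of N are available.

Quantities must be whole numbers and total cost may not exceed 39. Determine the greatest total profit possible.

S has the best ratio (10/9); taking only S gives at most 2×10 = 20 (stopped by the supply cap of 2).
Mixing does better — 4×J, 2×S, and 1×N: cost 39 ≤ 39, profit 4·3 + 2·10 + 1·6 = 38.

38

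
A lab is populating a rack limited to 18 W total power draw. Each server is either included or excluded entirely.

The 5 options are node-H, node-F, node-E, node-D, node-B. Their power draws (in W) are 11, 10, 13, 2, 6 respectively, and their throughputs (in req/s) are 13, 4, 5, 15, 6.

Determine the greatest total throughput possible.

node-H + node-D: power draw 11 + 2 = 13 ≤ 18, throughput 13 + 15 = 28.
node-F + node-D + node-B: power draw 10 + 2 + 6 = 18 ≤ 18, throughput 4 + 15 + 6 = 25.
Best is node-H and node-D with total throughput 28.

28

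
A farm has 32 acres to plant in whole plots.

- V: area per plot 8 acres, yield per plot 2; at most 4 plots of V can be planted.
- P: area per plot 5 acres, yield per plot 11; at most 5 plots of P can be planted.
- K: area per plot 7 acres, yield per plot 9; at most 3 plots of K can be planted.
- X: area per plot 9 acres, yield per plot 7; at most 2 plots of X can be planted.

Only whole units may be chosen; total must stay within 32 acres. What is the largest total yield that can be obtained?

P has the best ratio (11/5); taking only P gives at most 5×11 = 55 (stopped by the supply cap of 5).
Mixing does better — 5×P and 1×K: area 32 ≤ 32, yield 5·11 + 1·9 = 64.

64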